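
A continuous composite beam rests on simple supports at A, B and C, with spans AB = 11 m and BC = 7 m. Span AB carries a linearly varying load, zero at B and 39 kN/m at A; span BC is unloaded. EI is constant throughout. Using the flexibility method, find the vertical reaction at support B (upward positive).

Insert a hinge at B; M_B is the redundant, and each span becomes simply supported.
Discontinuity in slope at B on the released structure — sum the simple-span end rotations:
  span AB: triangular load, peak 39: 7w₀L³/(360EI) = 1009/EI
  relative rotation θ_0 = (1009 + 0)/EI = 1009/EI
A unit hogging moment at B produces rotation L₁/(3EI) + L₂/(3EI) = 6/EI.
Compatibility: M_B·(L₁+L₂)/(3EI) = θ_0, giving M_B = 168.2 kN·m (hogging).
Span AB, ΣM about A with M_B applied at B: R_B^{AB}·11 = 786.5 + 168.2, so R_B^{AB} = 86.79 kN and R_A = 214.5 − 86.79 = 127.7 kN.
Span BC, ΣM about C: R_B^{BC}·7 = 0 + 168.2, so R_B^{BC} = 24.03 kN and R_C = 0 − 24.03 = -24.03 kN.
R_B = 86.79 + 24.03 = 110.8 kN.

R_B = 110.8 kN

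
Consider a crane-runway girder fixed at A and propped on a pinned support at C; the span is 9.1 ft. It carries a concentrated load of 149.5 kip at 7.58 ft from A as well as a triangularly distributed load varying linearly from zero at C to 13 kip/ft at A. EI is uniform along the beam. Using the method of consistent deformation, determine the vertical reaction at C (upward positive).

R_C = 124.2 kip

Release the roller at C. Primary structure: cantilever fixed at A.
Primary-structure tip deflection at C by superposition:
  point load 149.5 at a = 7.58: Pa²(3L − a)/(6EI) = 28232/EI
  triangular load, peak 13 at the fixed end: w₀L⁴/(30EI) = 2972/EI
  δ_0 = 31203/EI
Flexibility coefficient — unit upward force at C: δ_{CC} = L³/(3EI) = 251.2/EI.
Compatibility at C: δ_0 − R_C·δ_{CC} = 0, so R_C = 31203/251.2 = 124.2 kip.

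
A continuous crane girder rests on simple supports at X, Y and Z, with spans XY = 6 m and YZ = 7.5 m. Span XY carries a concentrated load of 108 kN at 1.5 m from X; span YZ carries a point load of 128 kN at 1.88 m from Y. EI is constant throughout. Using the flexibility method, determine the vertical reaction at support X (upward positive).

R_X = 60.77 kN

Take M_Y as the redundant. Released structure: two simple spans XY and YZ with a hinge at Y.
Discontinuity in slope at Y on the released structure — sum the simple-span end rotations:
  span XY: point load 108 at a = 1.5: Pab(L + a)/(6LEI) = 151.9/EI
  span YZ: point load 128 at a = 1.88: Pab(L + b)/(6LEI) = 394.3/EI
  relative rotation θ_0 = (151.9 + 394.3)/EI = 546.2/EI
A unit hogging moment at Y produces rotation L₁/(3EI) + L₂/(3EI) = 4.5/EI.
Slope continuity at Y: θ_0 = M_Y·4.5/EI, so M_Y = 546.2/4.5 = 121.4 kN·m (hogging).
Span XY, ΣM about X with M_Y applied at Y: R_Y^{XY}·6 = 162 + 121.4, so R_Y^{XY} = 47.23 kN and R_X = 108 − 47.23 = 60.77 kN.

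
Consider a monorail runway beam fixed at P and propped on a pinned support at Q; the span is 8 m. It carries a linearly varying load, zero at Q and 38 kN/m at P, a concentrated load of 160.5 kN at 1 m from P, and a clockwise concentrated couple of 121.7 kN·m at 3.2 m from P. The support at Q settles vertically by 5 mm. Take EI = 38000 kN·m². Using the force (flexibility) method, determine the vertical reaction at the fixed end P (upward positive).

R_P = 265 kN

Take the reaction at Q as the redundant and release it; the primary structure is a cantilever fixed at P.
Primary-structure tip deflection at Q by superposition:
  triangular load, peak 38 at the fixed end: w₀L⁴/(30EI) = 5188/EI
  point load 160.5 at a = 1: Pa²(3L − a)/(6EI) = 615.2/EI
  clockwise couple 121.7 at a = 3.2: M₀a(2L − a)/(2EI) = 2492/EI
  δ_0 = 8296/EI
Tip deflection under a unit load at Q: L³/(3EI) = 170.7/EI.
With EI = 38000 kN·m²: δ_0 = 0.21831 m and δ_{QQ} = 0.004491 m/kN.
Compatibility — the beam at Q must follow the support down by 0.005 m: δ_0 − R_Q·δ_{QQ} = 0.005, so R_Q = (0.21831 − 0.005)/0.004491 = 47.5 kN.
Vertical equilibrium: R_P = ΣP − R_Q = 312.5 − 47.5 = 265 kN.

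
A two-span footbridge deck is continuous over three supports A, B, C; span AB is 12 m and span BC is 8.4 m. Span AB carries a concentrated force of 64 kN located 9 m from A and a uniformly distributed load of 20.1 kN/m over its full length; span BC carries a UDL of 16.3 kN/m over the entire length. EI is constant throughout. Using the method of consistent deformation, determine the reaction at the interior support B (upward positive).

R_B = 307.1 kN

Release continuity at B by inserting a hinge; the redundant is the internal moment M_B. The primary structure is two simply-supported spans AB and BC.
Rotations at B on the released spans (each span's end-slope, ×1/EI):
  span AB: point load 64 at a = 9: Pab(L + a)/(6LEI) = 504/EI
  span AB: UDL 20.1: wL³/(24EI) = 1447/EI
  span BC: UDL 16.3: wL³/(24EI) = 402.5/EI
  relative rotation θ_0 = (1951 + 402.5)/EI = 2354/EI
A unit hogging moment at B produces rotation L₁/(3EI) + L₂/(3EI) = 6.8/EI.
Slope continuity at B: θ_0 = M_B·6.8/EI, so M_B = 2354/6.8 = 346.1 kN·m (hogging).
Span AB, ΣM about A with M_B applied at B: R_B^{AB}·12 = 2023 + 346.1, so R_B^{AB} = 197.4 kN and R_A = 305.2 − 197.4 = 107.8 kN.
Span BC, ΣM about C: R_B^{BC}·8.4 = 575.1 + 346.1, so R_B^{BC} = 109.7 kN and R_C = 136.9 − 109.7 = 27.25 kN.
R_B = 197.4 + 109.7 = 307.1 kN.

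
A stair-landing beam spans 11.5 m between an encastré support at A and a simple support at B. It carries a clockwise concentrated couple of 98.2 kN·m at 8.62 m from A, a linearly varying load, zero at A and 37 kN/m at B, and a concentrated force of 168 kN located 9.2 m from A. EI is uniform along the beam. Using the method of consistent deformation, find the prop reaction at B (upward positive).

R_B = 247.3 kN

Take the reaction at B as the redundant and release it; the primary structure is a cantilever fixed at A.
Primary-structure tip deflection at B by superposition:
  clockwise couple 98.2 at a = 8.62: M₀a(2L − a)/(2EI) = 6086/EI
  triangular load, peak 37 at the free end: 11w₀L⁴/(120EI) = 59320/EI
  point load 168 at a = 9.2: Pa²(3L − a)/(6EI) = 59959/EI
  δ_0 = 125366/EI
Tip deflection under a unit load at B: L³/(3EI) = 507/EI.
Compatibility at B: δ_0 − R_B·δ_{BB} = 0, so R_B = 125366/507 = 247.3 kN.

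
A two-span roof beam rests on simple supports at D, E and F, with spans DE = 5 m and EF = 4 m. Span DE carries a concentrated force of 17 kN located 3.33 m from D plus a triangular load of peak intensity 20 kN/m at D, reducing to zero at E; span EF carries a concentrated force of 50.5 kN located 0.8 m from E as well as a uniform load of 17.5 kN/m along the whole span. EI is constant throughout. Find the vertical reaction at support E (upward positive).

Take M_E as the redundant. Released structure: two simple spans DE and EF with a hinge at E.
Rotations at E on the released spans (each span's end-slope, ×1/EI):
  span DE: point load 17 at a = 3.33: Pab(L + a)/(6LEI) = 26.25/EI
  span DE: triangular load, peak 20: 7w₀L³/(360EI) = 48.61/EI
  span EF: point load 50.5 at a = 0.8: Pab(L + b)/(6LEI) = 38.78/EI
  span EF: UDL 17.5: wL³/(24EI) = 46.67/EI
  relative rotation θ_0 = (74.86 + 85.45)/EI = 160.3/EI
A unit hogging moment at E produces rotation L₁/(3EI) + L₂/(3EI) = 3/EI.
Compatibility: M_E·(L₁+L₂)/(3EI) = θ_0, giving M_E = 53.44 kN·m (hogging).
Span DE, ΣM about D with M_E applied at E: R_E^{DE}·5 = 139.9 + 53.44, so R_E^{DE} = 38.68 kN and R_D = 67 − 38.68 = 28.32 kN.
Span EF, ΣM about F: R_E^{EF}·4 = 301.6 + 53.44, so R_E^{EF} = 88.76 kN and R_F = 120.5 − 88.76 = 31.74 kN.
R_E = 38.68 + 88.76 = 127.4 kN.

R_E = 127.4 kN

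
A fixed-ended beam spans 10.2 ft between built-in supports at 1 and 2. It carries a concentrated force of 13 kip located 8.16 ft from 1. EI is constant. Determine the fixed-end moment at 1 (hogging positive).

M_1 = 4.243 kip·ft

Release both end moments; the primary structure is a simply-supported span 12 with redundants M_1 and M_2.
On the primary (simply-supported) span, the end slopes from the loading are:
  at 1: point load 13 at a = 8.16: Pab(L + b)/(6LEI) = 43.28/EI
  at 2: point load 13 at a = 8.16: Pab(L + a)/(6LEI) = 64.92/EI
  θ_10 = 43.28/EI,  θ_20 = 64.92/EI
Flexibility coefficients: a unit moment at one end gives L/(3EI) there and L/(6EI) at the far end, so f₁₁ = f₂₂ = 3.4/EI and f₁₂ = f₂₁ = 1.7/EI.
Compatibility — zero rotation at each built-in end:
  3.4 M_1 + 1.7 M_2 = 43.28
  1.7 M_1 + 3.4 M_2 = 64.92
Solving the pair gives M_1 = 4.243 kip·ft and M_2 = 16.97 kip·ft (hogging).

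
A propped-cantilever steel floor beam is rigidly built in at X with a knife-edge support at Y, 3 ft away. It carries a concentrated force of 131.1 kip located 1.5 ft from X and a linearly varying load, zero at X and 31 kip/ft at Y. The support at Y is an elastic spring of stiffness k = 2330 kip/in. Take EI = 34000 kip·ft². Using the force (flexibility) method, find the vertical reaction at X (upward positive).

R_X = 119 kip

Take the reaction at Y as the redundant and release it; the primary structure is a cantilever fixed at X.
Deflection at Y on the released cantilever, summing each load's contribution:
  point load 131.1 at a = 1.5: Pa²(3L − a)/(6EI) = 368.7/EI
  triangular load, peak 31 at the free end: 11w₀L⁴/(120EI) = 230.2/EI
  δ_0 = 598.9/EI
Tip deflection under a unit load at Y: L³/(3EI) = 9/EI.
With EI = 34000 kip·ft²: δ_0 = 0.017615 ft and δ_{YY} = 0.000265 ft/kip.
Compatibility — the spring shortens by R_Y/k under the reaction it provides: δ_0 − R_Y·δ_{YY} = R_Y/k. With 1/k = 1/(2330×12) ft/kip = 0.000036 ft/kip, R_Y = δ_0 / (δ_{YY} + 1/k) = 0.017615 / (0.000265 + 0.000036) = 58.62 kip.
Vertical equilibrium: R_X = ΣP − R_Y = 177.6 − 58.62 = 119 kip.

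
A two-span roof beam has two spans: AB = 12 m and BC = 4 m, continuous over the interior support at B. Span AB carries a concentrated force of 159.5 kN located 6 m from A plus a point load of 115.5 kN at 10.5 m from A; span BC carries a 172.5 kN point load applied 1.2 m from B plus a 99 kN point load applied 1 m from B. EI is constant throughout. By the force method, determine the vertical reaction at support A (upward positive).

Take M_B as the redundant. Released structure: two simple spans AB and BC with a hinge at B.
Discontinuity in slope at B on the released structure — sum the simple-span end rotations:
  span AB: point load 159.5 at a = 6: Pab(L + a)/(6LEI) = 1436/EI
  span AB: point load 115.5 at a = 10.5: Pab(L + a)/(6LEI) = 568.5/EI
  span BC: point load 172.5 at a = 1.2: Pab(L + b)/(6LEI) = 164.2/EI
  span BC: point load 99 at a = 1: Pab(L + b)/(6LEI) = 86.62/EI
  relative rotation θ_0 = (2004 + 250.8)/EI = 2255/EI
A unit hogging moment at B produces rotation L₁/(3EI) + L₂/(3EI) = 5.333/EI.
Slope continuity at B: θ_0 = M_B·5.333/EI, so M_B = 2255/5.333 = 422.8 kN·m (hogging).
Span AB, ΣM about A with M_B applied at B: R_B^{AB}·12 = 2170 + 422.8, so R_B^{AB} = 216 kN and R_A = 275 − 216 = 58.96 kN.

R_A = 58.96 kN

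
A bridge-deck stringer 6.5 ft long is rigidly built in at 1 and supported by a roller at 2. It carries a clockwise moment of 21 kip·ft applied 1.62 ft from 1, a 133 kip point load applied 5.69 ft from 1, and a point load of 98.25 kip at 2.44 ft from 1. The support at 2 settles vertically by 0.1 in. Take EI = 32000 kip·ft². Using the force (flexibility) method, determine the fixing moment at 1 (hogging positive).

Remove the prop at 2; the released (primary) structure is a cantilever built in at 1.
Deflection at 2 on the released cantilever, summing each load's contribution:
  clockwise couple 21 at a = 1.62: M₀a(2L − a)/(2EI) = 193.6/EI
  point load 133 at a = 5.69: Pa²(3L − a)/(6EI) = 9911/EI
  point load 98.25 at a = 2.44: Pa²(3L − a)/(6EI) = 1663/EI
  δ_0 = 11768/EI
Tip deflection under a unit load at 2: L³/(3EI) = 91.54/EI.
With EI = 32000 kip·ft²: δ_0 = 0.36774 ft and δ_{22} = 0.002861 ft/kip.
Compatibility — the beam at 2 must follow the support down by 0.008333 ft: δ_0 − R_2·δ_{22} = 0.008333, so R_2 = (0.36774 − 0.008333)/0.002861 = 125.6 kip.
Moment equilibrium about 1: M_1 = Σ(load moments about 1) − R_2·L = 1018 − 125.6×6.5 = 200.9 kip·ft.

M_1 = 200.9 kip·ft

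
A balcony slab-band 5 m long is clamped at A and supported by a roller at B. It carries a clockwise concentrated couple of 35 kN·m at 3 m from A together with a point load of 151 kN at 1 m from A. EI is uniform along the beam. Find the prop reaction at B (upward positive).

Take the reaction at B as the redundant and release it; the primary structure is a cantilever fixed at A.
Downward deflection at the released point B due to the loads:
  clockwise couple 35 at a = 3: M₀a(2L − a)/(2EI) = 367.5/EI
  point load 151 at a = 1: Pa²(3L − a)/(6EI) = 352.3/EI
  δ_0 = 719.8/EI
Tip deflection under a unit load at B: L³/(3EI) = 41.67/EI.
The prop prevents deflection at B: R_B = δ_0/δ_{BB} = 719.8/41.67 = 17.28 kN.

R_B = 17.28 kN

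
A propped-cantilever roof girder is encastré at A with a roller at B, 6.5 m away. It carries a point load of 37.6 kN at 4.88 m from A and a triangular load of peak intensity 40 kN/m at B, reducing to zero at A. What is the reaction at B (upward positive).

Remove the prop at B; the released (primary) structure is a cantilever built in at A.
Downward deflection at the released point B due to the loads:
  point load 37.6 at a = 4.88: Pa²(3L − a)/(6EI) = 2182/EI
  triangular load, peak 40 at the free end: 11w₀L⁴/(120EI) = 6545/EI
  δ_0 = 8727/EI
Flexibility coefficient — unit upward force at B: δ_{BB} = L³/(3EI) = 91.54/EI.
The prop prevents deflection at B: R_B = δ_0/δ_{BB} = 8727/91.54 = 95.33 kN.

R_B = 95.33 kN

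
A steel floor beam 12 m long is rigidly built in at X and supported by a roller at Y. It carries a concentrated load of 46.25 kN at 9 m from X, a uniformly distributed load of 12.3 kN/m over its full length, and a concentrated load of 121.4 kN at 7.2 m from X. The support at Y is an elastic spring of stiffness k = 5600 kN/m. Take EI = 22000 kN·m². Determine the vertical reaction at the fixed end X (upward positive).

R_X = 179.1 kN

Take the reaction at Y as the redundant and release it; the primary structure is a cantilever fixed at X.
Free-end deflection of the primary structure under the applied loading (downward +):
  point load 46.25 at a = 9: Pa²(3L − a)/(6EI) = 16858/EI
  UDL 12.3: wL⁴/(8EI) = 31882/EI
  point load 121.4 at a = 7.2: Pa²(3L − a)/(6EI) = 30208/EI
  δ_0 = 78948/EI
Tip deflection under a unit load at Y: L³/(3EI) = 576/EI.
With EI = 22000 kN·m²: δ_0 = 3.5885 m and δ_{YY} = 0.026182 m/kN.
Compatibility — the spring shortens by R_Y/k under the reaction it provides: δ_0 − R_Y·δ_{YY} = R_Y/k. With 1/k = 0.000179 m/kN, R_Y = δ_0 / (δ_{YY} + 1/k) = 3.5885 / (0.026182 + 0.000179) = 136.1 kN.
Vertical equilibrium: R_X = ΣP − R_Y = 315.2 − 136.1 = 179.1 kN.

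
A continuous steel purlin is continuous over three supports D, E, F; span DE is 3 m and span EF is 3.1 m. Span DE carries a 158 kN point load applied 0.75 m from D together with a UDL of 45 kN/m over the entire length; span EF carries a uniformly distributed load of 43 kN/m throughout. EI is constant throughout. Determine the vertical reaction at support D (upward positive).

Release continuity at E by inserting a hinge; the redundant is the internal moment M_E. The primary structure is two simply-supported spans DE and EF.
Rotations at E on the released spans (each span's end-slope, ×1/EI):
  span DE: point load 158 at a = 0.75: Pab(L + a)/(6LEI) = 55.55/EI
  span DE: UDL 45: wL³/(24EI) = 50.62/EI
  span EF: UDL 43: wL³/(24EI) = 53.38/EI
  relative rotation θ_0 = (106.2 + 53.38)/EI = 159.5/EI
A unit hogging moment at E produces rotation L₁/(3EI) + L₂/(3EI) = 2.033/EI.
Slope continuity at E: θ_0 = M_E·2.033/EI, so M_E = 159.5/2.033 = 78.47 kN·m (hogging).
Span DE, ΣM about D with M_E applied at E: R_E^{DE}·3 = 321 + 78.47, so R_E^{DE} = 133.2 kN and R_D = 293 − 133.2 = 159.8 kN.

R_D = 159.8 kN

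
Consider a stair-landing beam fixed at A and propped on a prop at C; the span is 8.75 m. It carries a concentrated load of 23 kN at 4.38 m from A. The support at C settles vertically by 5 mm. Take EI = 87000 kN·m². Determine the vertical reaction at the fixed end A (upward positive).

Choose R_C as the redundant. The primary structure is the cantilever fixed at A.
Deflection at C on the released cantilever, summing each load's contribution:
  point load 23 at a = 4.38: Pa²(3L − a)/(6EI) = 1608/EI
Flexibility coefficient — unit upward force at C: δ_{CC} = L³/(3EI) = 223.3/EI.
With EI = 87000 kN·m²: δ_0 = 0.018486 m and δ_{CC} = 0.002567 m/kN.
Compatibility — the beam at C must follow the support down by 0.005 m: δ_0 − R_C·δ_{CC} = 0.005, so R_C = (0.018486 − 0.005)/0.002567 = 5.254 kN.
Vertical equilibrium: R_A = ΣP − R_C = 23 − 5.254 = 17.75 kN.

R_A = 17.75 kN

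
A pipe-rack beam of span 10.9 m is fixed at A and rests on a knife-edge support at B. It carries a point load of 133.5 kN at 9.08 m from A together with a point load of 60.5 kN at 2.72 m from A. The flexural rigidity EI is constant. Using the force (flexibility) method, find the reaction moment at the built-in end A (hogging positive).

M_A = 226.2 kN·m

Release the roller at B. Primary structure: cantilever fixed at A.
Downward deflection at the released point B due to the loads:
  point load 133.5 at a = 9.08: Pa²(3L − a)/(6EI) = 43329/EI
  point load 60.5 at a = 2.72: Pa²(3L − a)/(6EI) = 2237/EI
  δ_0 = 45566/EI
Tip deflection under a unit load at B: L³/(3EI) = 431.7/EI.
The prop prevents deflection at B: R_B = δ_0/δ_{BB} = 45566/431.7 = 105.6 kN.
Moment equilibrium about A: M_A = Σ(load moments about A) − R_B·L = 1377 − 105.6×10.9 = 226.2 kN·m.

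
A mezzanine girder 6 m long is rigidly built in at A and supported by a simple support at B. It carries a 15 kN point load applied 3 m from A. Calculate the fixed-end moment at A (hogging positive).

Choose R_B as the redundant. The primary structure is the cantilever fixed at A.
Free-end deflection of the primary structure under the applied loading (downward +):
  point load 15 at a = 3: Pa²(3L − a)/(6EI) = 337.5/EI
Flexibility coefficient — unit upward force at B: δ_{BB} = L³/(3EI) = 72/EI.
The prop prevents deflection at B: R_B = δ_0/δ_{BB} = 337.5/72 = 4.688 kN.
Moment equilibrium about A: M_A = Σ(load moments about A) − R_B·L = 45 − 4.688×6 = 16.88 kN·m.

M_A = 16.88 kN·m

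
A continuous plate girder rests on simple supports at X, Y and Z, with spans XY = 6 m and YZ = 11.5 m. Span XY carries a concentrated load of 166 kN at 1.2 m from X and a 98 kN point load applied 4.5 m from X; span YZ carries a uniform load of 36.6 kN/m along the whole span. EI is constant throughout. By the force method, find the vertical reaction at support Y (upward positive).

Insert a hinge at Y; M_Y is the redundant, and each span becomes simply supported.
End slopes at the hinge Y, treating each span as simply supported:
  span XY: point load 166 at a = 1.2: Pab(L + a)/(6LEI) = 191.2/EI
  span XY: point load 98 at a = 4.5: Pab(L + a)/(6LEI) = 192.9/EI
  span YZ: UDL 36.6: wL³/(24EI) = 2319/EI
  relative rotation θ_0 = (384.2 + 2319)/EI = 2704/EI
A unit hogging moment at Y produces rotation L₁/(3EI) + L₂/(3EI) = 5.833/EI.
Compatibility: M_Y·(L₁+L₂)/(3EI) = θ_0, giving M_Y = 463.5 kN·m (hogging).
Span XY, ΣM about X with M_Y applied at Y: R_Y^{XY}·6 = 640.2 + 463.5, so R_Y^{XY} = 183.9 kN and R_X = 264 − 183.9 = 80.06 kN.
Span YZ, ΣM about Z: R_Y^{YZ}·11.5 = 2420 + 463.5, so R_Y^{YZ} = 250.8 kN and R_Z = 420.9 − 250.8 = 170.1 kN.
R_Y = 183.9 + 250.8 = 434.7 kN.

R_Y = 434.7 kN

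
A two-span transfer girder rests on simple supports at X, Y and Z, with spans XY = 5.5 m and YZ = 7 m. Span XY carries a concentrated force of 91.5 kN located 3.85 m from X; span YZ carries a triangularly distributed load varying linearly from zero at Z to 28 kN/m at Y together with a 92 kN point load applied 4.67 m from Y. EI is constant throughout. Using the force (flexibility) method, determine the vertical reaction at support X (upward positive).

Release continuity at Y by inserting a hinge; the redundant is the internal moment M_Y. The primary structure is two simply-supported spans XY and YZ.
End slopes at the hinge Y, treating each span as simply supported:
  span XY: point load 91.5 at a = 3.85: Pab(L + a)/(6LEI) = 164.7/EI
  span YZ: triangular load, peak 28: w₀L³/(45EI) = 213.4/EI
  span YZ: point load 92 at a = 4.67: Pab(L + b)/(6LEI) = 222.4/EI
  relative rotation θ_0 = (164.7 + 435.8)/EI = 600.5/EI
A unit hogging moment at Y produces rotation L₁/(3EI) + L₂/(3EI) = 4.167/EI.
Slope continuity at Y: θ_0 = M_Y·4.167/EI, so M_Y = 600.5/4.167 = 144.1 kN·m (hogging).
Span XY, ΣM about X with M_Y applied at Y: R_Y^{XY}·5.5 = 352.3 + 144.1, so R_Y^{XY} = 90.25 kN and R_X = 91.5 − 90.25 = 1.247 kN.

R_X = 1.247 kN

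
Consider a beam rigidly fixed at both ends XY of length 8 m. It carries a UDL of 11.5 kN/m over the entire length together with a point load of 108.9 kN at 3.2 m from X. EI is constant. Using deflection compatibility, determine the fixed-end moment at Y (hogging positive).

Release both end moments; the primary structure is a simply-supported span XY with redundants M_X and M_Y.
Simple-span end rotations at X and Y under the given loads:
  at X: UDL 11.5: wL³/(24EI) = 245.3/EI
  at Y: UDL 11.5: wL³/(24EI) = 245.3/EI
  at X: point load 108.9 at a = 3.2: Pab(L + b)/(6LEI) = 446.1/EI
  at Y: point load 108.9 at a = 3.2: Pab(L + a)/(6LEI) = 390.3/EI
  θ_X0 = 691.4/EI,  θ_Y0 = 635.6/EI
Flexibility coefficients: a unit moment at one end gives L/(3EI) there and L/(6EI) at the far end, so f₁₁ = f₂₂ = 2.667/EI and f₁₂ = f₂₁ = 1.333/EI.
Compatibility — zero rotation at each built-in end:
  2.667 M_X + 1.333 M_Y = 691.4
  1.333 M_X + 2.667 M_Y = 635.6
Solving the pair gives M_X = 186.8 kN·m and M_Y = 145 kN·m (hogging).

M_Y = 145 kN·m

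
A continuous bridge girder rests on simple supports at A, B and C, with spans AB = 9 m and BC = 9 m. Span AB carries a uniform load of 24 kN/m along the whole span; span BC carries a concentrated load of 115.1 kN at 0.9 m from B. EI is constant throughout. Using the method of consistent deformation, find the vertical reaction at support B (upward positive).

R_B = 248.4 kN

Take M_B as the redundant. Released structure: two simple spans AB and BC with a hinge at B.
Rotations at B on the released spans (each span's end-slope, ×1/EI):
  span AB: UDL 24: wL³/(24EI) = 729/EI
  span BC: point load 115.1 at a = 0.9: Pab(L + b)/(6LEI) = 265.7/EI
  relative rotation θ_0 = (729 + 265.7)/EI = 994.7/EI
A unit hogging moment at B produces rotation L₁/(3EI) + L₂/(3EI) = 6/EI.
Slope continuity at B: θ_0 = M_B·6/EI, so M_B = 994.7/6 = 165.8 kN·m (hogging).
Span AB, ΣM about A with M_B applied at B: R_B^{AB}·9 = 972 + 165.8, so R_B^{AB} = 126.4 kN and R_A = 216 − 126.4 = 89.58 kN.
Span BC, ΣM about C: R_B^{BC}·9 = 932.3 + 165.8, so R_B^{BC} = 122 kN and R_C = 115.1 − 122 = -6.911 kN.
R_B = 126.4 + 122 = 248.4 kN.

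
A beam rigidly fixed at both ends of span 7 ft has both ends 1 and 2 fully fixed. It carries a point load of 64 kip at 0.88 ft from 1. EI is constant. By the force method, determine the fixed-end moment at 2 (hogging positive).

Take the two fixed-end moments M_1, M_2 as redundants; the released structure is the simple span 12.
Simple-span end rotations at 1 and 2 under the given loads:
  at 1: point load 64 at a = 0.88: Pab(L + b)/(6LEI) = 107.7/EI
  at 2: point load 64 at a = 0.88: Pab(L + a)/(6LEI) = 64.67/EI
  θ_10 = 107.7/EI,  θ_20 = 64.67/EI
Flexibility coefficients: a unit moment at one end gives L/(3EI) there and L/(6EI) at the far end, so f₁₁ = f₂₂ = 2.333/EI and f₁₂ = f₂₁ = 1.167/EI.
Compatibility — zero rotation at each built-in end:
  2.333 M_1 + 1.167 M_2 = 107.7
  1.167 M_1 + 2.333 M_2 = 64.67
Solving the pair gives M_1 = 43.05 kip·ft and M_2 = 6.19 kip·ft (hogging).

M_2 = 6.19 kip·ft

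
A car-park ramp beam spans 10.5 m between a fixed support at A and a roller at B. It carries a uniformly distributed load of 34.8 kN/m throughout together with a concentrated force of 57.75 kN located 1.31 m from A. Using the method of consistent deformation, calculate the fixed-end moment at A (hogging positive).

Remove the prop at B; the released (primary) structure is a cantilever built in at A.
Free-end deflection of the primary structure under the applied loading (downward +):
  UDL 34.8: wL⁴/(8EI) = 52875/EI
  point load 57.75 at a = 1.31: Pa²(3L − a)/(6EI) = 498.7/EI
  δ_0 = 53373/EI
Flexibility coefficient — unit upward force at B: δ_{BB} = L³/(3EI) = 385.9/EI.
Compatibility at B: δ_0 − R_B·δ_{BB} = 0, so R_B = 53373/385.9 = 138.3 kN.
Moment equilibrium about A: M_A = Σ(load moments about A) − R_B·L = 1994 − 138.3×10.5 = 541.7 kN·m.

M_A = 541.7 kN·m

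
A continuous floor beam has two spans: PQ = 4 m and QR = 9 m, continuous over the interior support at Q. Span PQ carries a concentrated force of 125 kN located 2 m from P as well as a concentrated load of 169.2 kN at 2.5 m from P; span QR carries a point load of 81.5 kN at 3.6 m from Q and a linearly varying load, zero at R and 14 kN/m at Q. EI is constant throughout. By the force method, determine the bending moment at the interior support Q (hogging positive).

Insert a hinge at Q; M_Q is the redundant, and each span becomes simply supported.
End slopes at the hinge Q, treating each span as simply supported:
  span PQ: point load 125 at a = 2: Pab(L + a)/(6LEI) = 125/EI
  span PQ: point load 169.2 at a = 2.5: Pab(L + a)/(6LEI) = 171.8/EI
  span QR: point load 81.5 at a = 3.6: Pab(L + b)/(6LEI) = 422.5/EI
  span QR: triangular load, peak 14: w₀L³/(45EI) = 226.8/EI
  relative rotation θ_0 = (296.8 + 649.3)/EI = 946.1/EI
A unit hogging moment at Q produces rotation L₁/(3EI) + L₂/(3EI) = 4.333/EI.
Slope continuity at Q: θ_0 = M_Q·4.333/EI, so M_Q = 946.1/4.333 = 218.3 kN·m (hogging).

M_Q = 218.3 kN·m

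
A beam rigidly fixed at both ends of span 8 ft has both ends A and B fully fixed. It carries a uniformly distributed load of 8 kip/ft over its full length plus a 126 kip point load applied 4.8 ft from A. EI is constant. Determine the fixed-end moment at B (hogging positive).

M_B = 187.8 kip·ft

Take the two fixed-end moments M_A, M_B as redundants; the released structure is the simple span AB.
Simple-span end rotations at A and B under the given loads:
  at A: UDL 8: wL³/(24EI) = 170.7/EI
  at B: UDL 8: wL³/(24EI) = 170.7/EI
  at A: point load 126 at a = 4.8: Pab(L + b)/(6LEI) = 451.6/EI
  at B: point load 126 at a = 4.8: Pab(L + a)/(6LEI) = 516.1/EI
  θ_A0 = 622.3/EI,  θ_B0 = 686.8/EI
Flexibility coefficients: a unit moment at one end gives L/(3EI) there and L/(6EI) at the far end, so f₁₁ = f₂₂ = 2.667/EI and f₁₂ = f₂₁ = 1.333/EI.
Compatibility — zero rotation at each built-in end:
  2.667 M_A + 1.333 M_B = 622.3
  1.333 M_A + 2.667 M_B = 686.8
Solving the pair gives M_A = 139.4 kip·ft and M_B = 187.8 kip·ft (hogging).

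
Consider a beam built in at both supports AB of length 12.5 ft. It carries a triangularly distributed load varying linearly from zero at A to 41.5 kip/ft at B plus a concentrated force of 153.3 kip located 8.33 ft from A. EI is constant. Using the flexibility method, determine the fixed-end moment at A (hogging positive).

M_A = 358.3 kip·ft

Release both end moments; the primary structure is a simply-supported span AB with redundants M_A and M_B.
On the primary (simply-supported) span, the end slopes from the loading are:
  at A: triangular load, peak 41.5: 7w₀L³/(360EI) = 1576/EI
  at B: triangular load, peak 41.5: w₀L³/(45EI) = 1801/EI
  at A: point load 153.3 at a = 8.33: Pab(L + b)/(6LEI) = 1184/EI
  at B: point load 153.3 at a = 8.33: Pab(L + a)/(6LEI) = 1479/EI
  θ_A0 = 2760/EI,  θ_B0 = 3280/EI
Flexibility coefficients: a unit moment at one end gives L/(3EI) there and L/(6EI) at the far end, so f₁₁ = f₂₂ = 4.167/EI and f₁₂ = f₂₁ = 2.083/EI.
Compatibility — zero rotation at each built-in end:
  4.167 M_A + 2.083 M_B = 2760
  2.083 M_A + 4.167 M_B = 3280
Solving the pair gives M_A = 358.3 kip·ft and M_B = 608.1 kip·ft (hogging).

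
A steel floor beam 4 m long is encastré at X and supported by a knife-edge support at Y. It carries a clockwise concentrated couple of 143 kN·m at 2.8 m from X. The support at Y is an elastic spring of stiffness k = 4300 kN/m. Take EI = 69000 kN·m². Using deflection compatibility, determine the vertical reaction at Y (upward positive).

Choose R_Y as the redundant. The primary structure is the cantilever fixed at X.
Downward deflection at the released point Y due to the loads:
  clockwise couple 143 at a = 2.8: M₀a(2L − a)/(2EI) = 1041/EI
Flexibility coefficient — unit upward force at Y: δ_{YY} = L³/(3EI) = 21.33/EI.
With EI = 69000 kN·m²: δ_0 = 0.015088 m and δ_{YY} = 0.000309 m/kN.
Compatibility — the spring shortens by R_Y/k under the reaction it provides: δ_0 − R_Y·δ_{YY} = R_Y/k. With 1/k = 0.000233 m/kN, R_Y = δ_0 / (δ_{YY} + 1/k) = 0.015088 / (0.000309 + 0.000233) = 27.85 kN.

R_Y = 27.85 kN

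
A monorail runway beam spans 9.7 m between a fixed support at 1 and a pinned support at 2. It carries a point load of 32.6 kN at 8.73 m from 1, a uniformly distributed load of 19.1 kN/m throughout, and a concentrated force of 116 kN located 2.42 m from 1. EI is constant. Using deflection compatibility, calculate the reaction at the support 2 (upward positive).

Remove the prop at 2; the released (primary) structure is a cantilever built in at 1.
Deflection at 2 on the released cantilever, summing each load's contribution:
  point load 32.6 at a = 8.73: Pa²(3L − a)/(6EI) = 8435/EI
  UDL 19.1: wL⁴/(8EI) = 21136/EI
  point load 116 at a = 2.42: Pa²(3L − a)/(6EI) = 3021/EI
  δ_0 = 32592/EI
Tip deflection under a unit load at 2: L³/(3EI) = 304.2/EI.
The prop prevents deflection at 2: R_2 = δ_0/δ_{22} = 32592/304.2 = 107.1 kN.

R_2 = 107.1 kN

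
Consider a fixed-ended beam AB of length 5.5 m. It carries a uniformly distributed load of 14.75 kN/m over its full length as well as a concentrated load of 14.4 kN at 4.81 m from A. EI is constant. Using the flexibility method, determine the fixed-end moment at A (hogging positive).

Take the two fixed-end moments M_A, M_B as redundants; the released structure is the simple span AB.
End rotations of the released simple span under the applied load (×1/EI):
  at A: UDL 14.75: wL³/(24EI) = 102.3/EI
  at B: UDL 14.75: wL³/(24EI) = 102.3/EI
  at A: point load 14.4 at a = 4.81: Pab(L + b)/(6LEI) = 8.965/EI
  at B: point load 14.4 at a = 4.81: Pab(L + a)/(6LEI) = 14.93/EI
  θ_A0 = 111.2/EI,  θ_B0 = 117.2/EI
Flexibility coefficients: a unit moment at one end gives L/(3EI) there and L/(6EI) at the far end, so f₁₁ = f₂₂ = 1.833/EI and f₁₂ = f₂₁ = 0.9167/EI.
Compatibility — zero rotation at each built-in end:
  1.833 M_A + 0.9167 M_B = 111.2
  0.9167 M_A + 1.833 M_B = 117.2
Solving the pair gives M_A = 38.27 kN·m and M_B = 44.78 kN·m (hogging).

M_A = 38.27 kN·m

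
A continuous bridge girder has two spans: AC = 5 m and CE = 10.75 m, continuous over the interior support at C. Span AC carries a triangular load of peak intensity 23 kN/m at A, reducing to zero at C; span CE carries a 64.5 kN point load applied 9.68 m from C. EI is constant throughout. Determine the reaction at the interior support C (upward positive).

Release continuity at C by inserting a hinge; the redundant is the internal moment M_C. The primary structure is two simply-supported spans AC and CE.
Discontinuity in slope at C on the released structure — sum the simple-span end rotations:
  span AC: triangular load, peak 23: 7w₀L³/(360EI) = 55.9/EI
  span CE: point load 64.5 at a = 9.68: Pab(L + b)/(6LEI) = 122.4/EI
  relative rotation θ_0 = (55.9 + 122.4)/EI = 178.3/EI
A unit hogging moment at C produces rotation L₁/(3EI) + L₂/(3EI) = 5.25/EI.
Slope continuity at C: θ_0 = M_C·5.25/EI, so M_C = 178.3/5.25 = 33.97 kN·m (hogging).
Span AC, ΣM about A with M_C applied at C: R_C^{AC}·5 = 95.83 + 33.97, so R_C^{AC} = 25.96 kN and R_A = 57.5 − 25.96 = 31.54 kN.
Span CE, ΣM about E: R_C^{CE}·10.75 = 69.02 + 33.97, so R_C^{CE} = 9.58 kN and R_E = 64.5 − 9.58 = 54.92 kN.
R_C = 25.96 + 9.58 = 35.54 kN.

R_C = 35.54 kN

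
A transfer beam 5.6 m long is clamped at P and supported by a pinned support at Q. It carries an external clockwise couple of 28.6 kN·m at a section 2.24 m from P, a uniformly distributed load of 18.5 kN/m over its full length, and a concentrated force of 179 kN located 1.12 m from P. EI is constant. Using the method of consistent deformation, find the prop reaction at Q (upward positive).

Take the reaction at Q as the redundant and release it; the primary structure is a cantilever fixed at P.
Primary-structure tip deflection at Q by superposition:
  clockwise couple 28.6 at a = 2.24: M₀a(2L − a)/(2EI) = 287/EI
  UDL 18.5: wL⁴/(8EI) = 2274/EI
  point load 179 at a = 1.12: Pa²(3L − a)/(6EI) = 586.8/EI
  δ_0 = 3148/EI
Tip deflection under a unit load at Q: L³/(3EI) = 58.54/EI.
The prop prevents deflection at Q: R_Q = δ_0/δ_{QQ} = 3148/58.54 = 53.78 kN.

R_Q = 53.78 kN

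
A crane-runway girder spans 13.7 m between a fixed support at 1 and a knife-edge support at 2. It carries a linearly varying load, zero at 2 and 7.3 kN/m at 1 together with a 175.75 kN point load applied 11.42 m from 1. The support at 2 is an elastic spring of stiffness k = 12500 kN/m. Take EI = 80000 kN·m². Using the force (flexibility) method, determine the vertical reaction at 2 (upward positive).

R_2 = 141.2 kN

Take the reaction at 2 as the redundant and release it; the primary structure is a cantilever fixed at 1.
Downward deflection at the released point 2 due to the loads:
  triangular load, peak 7.3 at the fixed end: w₀L⁴/(30EI) = 8572/EI
  point load 175.75 at a = 11.42: Pa²(3L − a)/(6EI) = 113381/EI
  δ_0 = 121953/EI
Flexibility coefficient — unit upward force at 2: δ_{22} = L³/(3EI) = 857.1/EI.
With EI = 80000 kN·m²: δ_0 = 1.5244 m and δ_{22} = 0.010714 m/kN.
Compatibility — the spring shortens by R_2/k under the reaction it provides: δ_0 − R_2·δ_{22} = R_2/k. With 1/k = 0.00008 m/kN, R_2 = δ_0 / (δ_{22} + 1/k) = 1.5244 / (0.010714 + 0.00008) = 141.2 kN.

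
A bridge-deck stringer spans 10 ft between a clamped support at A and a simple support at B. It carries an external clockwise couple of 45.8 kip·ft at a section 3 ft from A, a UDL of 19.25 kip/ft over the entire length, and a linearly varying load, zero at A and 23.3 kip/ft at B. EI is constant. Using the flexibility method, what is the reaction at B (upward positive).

R_B = 139.8 kip

Remove the prop at B; the released (primary) structure is a cantilever built in at A.
Downward deflection at the released point B due to the loads:
  clockwise couple 45.8 at a = 3: M₀a(2L − a)/(2EI) = 1168/EI
  UDL 19.25: wL⁴/(8EI) = 24062/EI
  triangular load, peak 23.3 at the free end: 11w₀L⁴/(120EI) = 21358/EI
  δ_0 = 46589/EI
Flexibility coefficient — unit upward force at B: δ_{BB} = L³/(3EI) = 333.3/EI.
The prop prevents deflection at B: R_B = δ_0/δ_{BB} = 46589/333.3 = 139.8 kip.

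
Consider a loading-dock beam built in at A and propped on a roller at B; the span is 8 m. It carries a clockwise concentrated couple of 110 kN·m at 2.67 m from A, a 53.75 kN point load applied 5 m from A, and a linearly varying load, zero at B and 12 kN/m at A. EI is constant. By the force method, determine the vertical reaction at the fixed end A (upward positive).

Choose R_B as the redundant. The primary structure is the cantilever fixed at A.
Deflection at B on the released cantilever, summing each load's contribution:
  clockwise couple 110 at a = 2.67: M₀a(2L − a)/(2EI) = 1958/EI
  point load 53.75 at a = 5: Pa²(3L − a)/(6EI) = 4255/EI
  triangular load, peak 12 at the fixed end: w₀L⁴/(30EI) = 1638/EI
  δ_0 = 7851/EI
Flexibility coefficient — unit upward force at B: δ_{BB} = L³/(3EI) = 170.7/EI.
The prop prevents deflection at B: R_B = δ_0/δ_{BB} = 7851/170.7 = 46 kN.
Vertical equilibrium: R_A = ΣP − R_B = 101.8 − 46 = 55.75 kN.

R_A = 55.75 kN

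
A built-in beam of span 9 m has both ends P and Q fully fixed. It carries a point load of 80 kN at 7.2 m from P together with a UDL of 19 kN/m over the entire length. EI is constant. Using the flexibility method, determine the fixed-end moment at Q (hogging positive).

M_Q = 220.4 kN·m

Take the two fixed-end moments M_P, M_Q as redundants; the released structure is the simple span PQ.
End rotations of the released simple span under the applied load (×1/EI):
  at P: point load 80 at a = 7.2: Pab(L + b)/(6LEI) = 207.4/EI
  at Q: point load 80 at a = 7.2: Pab(L + a)/(6LEI) = 311/EI
  at P: UDL 19: wL³/(24EI) = 577.1/EI
  at Q: UDL 19: wL³/(24EI) = 577.1/EI
  θ_P0 = 784.5/EI,  θ_Q0 = 888.2/EI
Flexibility coefficients: a unit moment at one end gives L/(3EI) there and L/(6EI) at the far end, so f₁₁ = f₂₂ = 3/EI and f₁₂ = f₂₁ = 1.5/EI.
Compatibility — zero rotation at each built-in end:
  3 M_P + 1.5 M_Q = 784.5
  1.5 M_P + 3 M_Q = 888.2
Solving the pair gives M_P = 151.3 kN·m and M_Q = 220.4 kN·m (hogging).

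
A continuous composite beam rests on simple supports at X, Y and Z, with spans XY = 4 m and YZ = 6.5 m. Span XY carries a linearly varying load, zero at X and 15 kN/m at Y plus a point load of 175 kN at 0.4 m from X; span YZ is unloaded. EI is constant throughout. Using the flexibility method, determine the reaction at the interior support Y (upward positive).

R_Y = 45.29 kN

Take M_Y as the redundant. Released structure: two simple spans XY and YZ with a hinge at Y.
End slopes at the hinge Y, treating each span as simply supported:
  span XY: triangular load, peak 15: w₀L³/(45EI) = 21.33/EI
  span XY: point load 175 at a = 0.4: Pab(L + a)/(6LEI) = 46.2/EI
  relative rotation θ_0 = (67.53 + 0)/EI = 67.53/EI
A unit hogging moment at Y produces rotation L₁/(3EI) + L₂/(3EI) = 3.5/EI.
Compatibility: M_Y·(L₁+L₂)/(3EI) = θ_0, giving M_Y = 19.3 kN·m (hogging).
Span XY, ΣM about X with M_Y applied at Y: R_Y^{XY}·4 = 150 + 19.3, so R_Y^{XY} = 42.32 kN and R_X = 205 − 42.32 = 162.7 kN.
Span YZ, ΣM about Z: R_Y^{YZ}·6.5 = 0 + 19.3, so R_Y^{YZ} = 2.968 kN and R_Z = 0 − 2.968 = -2.968 kN.
R_Y = 42.32 + 2.968 = 45.29 kN.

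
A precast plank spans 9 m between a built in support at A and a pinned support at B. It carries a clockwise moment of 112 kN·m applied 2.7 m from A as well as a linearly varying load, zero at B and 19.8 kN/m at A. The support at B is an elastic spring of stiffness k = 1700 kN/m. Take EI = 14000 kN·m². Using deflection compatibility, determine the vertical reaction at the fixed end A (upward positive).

Release the roller at B. Primary structure: cantilever fixed at A.
Primary-structure tip deflection at B by superposition:
  clockwise couple 112 at a = 2.7: M₀a(2L − a)/(2EI) = 2313/EI
  triangular load, peak 19.8 at the fixed end: w₀L⁴/(30EI) = 4330/EI
  δ_0 = 6644/EI
Tip deflection under a unit load at B: L³/(3EI) = 243/EI.
With EI = 14000 kN·m²: δ_0 = 0.47454 m and δ_{BB} = 0.017357 m/kN.
Compatibility — the spring shortens by R_B/k under the reaction it provides: δ_0 − R_B·δ_{BB} = R_B/k. With 1/k = 0.000588 m/kN, R_B = δ_0 / (δ_{BB} + 1/k) = 0.47454 / (0.017357 + 0.000588) = 26.44 kN.
Vertical equilibrium: R_A = ΣP − R_B = 89.1 − 26.44 = 62.66 kN.

R_A = 62.66 kN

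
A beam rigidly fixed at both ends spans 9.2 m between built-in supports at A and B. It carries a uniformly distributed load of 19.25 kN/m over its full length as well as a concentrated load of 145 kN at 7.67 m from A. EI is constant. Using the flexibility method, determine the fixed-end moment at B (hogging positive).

M_B = 290 kN·m

Release both end moments; the primary structure is a simply-supported span AB with redundants M_A and M_B.
End rotations of the released simple span under the applied load (×1/EI):
  at A: UDL 19.25: wL³/(24EI) = 624.6/EI
  at B: UDL 19.25: wL³/(24EI) = 624.6/EI
  at A: point load 145 at a = 7.67: Pab(L + b)/(6LEI) = 330.8/EI
  at B: point load 145 at a = 7.67: Pab(L + a)/(6LEI) = 520/EI
  θ_A0 = 955.3/EI,  θ_B0 = 1145/EI
Flexibility coefficients: a unit moment at one end gives L/(3EI) there and L/(6EI) at the far end, so f₁₁ = f₂₂ = 3.067/EI and f₁₂ = f₂₁ = 1.533/EI.
Compatibility — zero rotation at each built-in end:
  3.067 M_A + 1.533 M_B = 955.3
  1.533 M_A + 3.067 M_B = 1145
Solving the pair gives M_A = 166.5 kN·m and M_B = 290 kN·m (hogging).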